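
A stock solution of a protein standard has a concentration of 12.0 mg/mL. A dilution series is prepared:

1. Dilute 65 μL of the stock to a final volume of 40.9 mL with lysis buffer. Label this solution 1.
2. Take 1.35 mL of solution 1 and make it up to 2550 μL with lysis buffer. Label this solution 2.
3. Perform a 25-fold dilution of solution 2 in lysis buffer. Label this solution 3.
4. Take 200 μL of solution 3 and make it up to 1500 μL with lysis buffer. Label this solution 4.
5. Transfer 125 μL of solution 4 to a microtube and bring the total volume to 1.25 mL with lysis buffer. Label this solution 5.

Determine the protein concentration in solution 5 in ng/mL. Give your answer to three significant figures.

Step 1: 65 μL brought to 40.9 mL → factor 40900/65 = 629.23
Step 2: 1.35 mL brought to 2550 μL → factor 2.55/1.35 = 1.8889
Step 3: 25-fold → factor 25
Step 4: 200 μL brought to 1500 μL → factor 1500/200 = 7.5
Step 5: 125 μL brought to 1.25 mL → factor 1250/125 = 10
Overall dilution factor = 629.23 × 1.8889 × 25 × 7.5 × 10 = 2.2285 × 10^6
Final = 12.0 mg/mL / 2.2285 × 10^6 = 5.385 × 10^-6 mg/mL = 5.38 ng/mL

5.38 ng/mL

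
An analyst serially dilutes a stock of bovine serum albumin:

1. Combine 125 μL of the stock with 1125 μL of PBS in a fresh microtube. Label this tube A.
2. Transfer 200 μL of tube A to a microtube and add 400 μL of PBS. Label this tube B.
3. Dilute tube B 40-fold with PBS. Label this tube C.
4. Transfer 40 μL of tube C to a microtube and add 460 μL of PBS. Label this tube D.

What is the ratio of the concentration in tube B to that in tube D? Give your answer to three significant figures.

500

Step 1: 125 μL + 1125 μL = 1250 μL total → factor 1250/125 = 10
Step 2: 200 μL + 400 μL = 600 μL total → factor 600/200 = 3
Step 3: 40-fold → factor 40
Step 4: 40 μL + 460 μL = 500 μL total → factor 500/40 = 12.5
Dilution factor to tube B = 30; to tube D = 15000
[tube B]/[tube D] = (factor to tube D)/(factor to tube B) = 15000/30 = 500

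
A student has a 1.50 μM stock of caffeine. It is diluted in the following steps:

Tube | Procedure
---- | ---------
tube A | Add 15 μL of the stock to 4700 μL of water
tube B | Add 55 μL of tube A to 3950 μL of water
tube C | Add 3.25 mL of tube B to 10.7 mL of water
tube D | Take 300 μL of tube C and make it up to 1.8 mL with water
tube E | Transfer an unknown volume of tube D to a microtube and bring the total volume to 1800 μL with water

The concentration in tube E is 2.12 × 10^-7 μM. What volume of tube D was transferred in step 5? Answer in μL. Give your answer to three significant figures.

150 μL

Step 1: 15 μL + 4700 μL = 4715 μL total → factor 4715/15 = 314.33
Step 2: 55 μL + 3950 μL = 4005 μL total → factor 4005/55 = 72.818
Step 3: 3.25 mL + 10.7 mL = 13.95 mL total → factor 13.95/3.25 = 4.2923
Step 4: 300 μL brought to 1.8 mL → factor 1800/300 = 6
Step 5: v brought to 1800 μL → factor = 1800 μL/v
Product of known-step factors = 5.8948 × 10^5
Overall factor = 1.50 μM / (2.12 × 10^-7 μM) = 7.0755 × 10^6
Step-5 factor = 7.0755 × 10^6 / 5.8948 × 10^5 = 12.003
v = 1800 μL / 12.003 = 150 μL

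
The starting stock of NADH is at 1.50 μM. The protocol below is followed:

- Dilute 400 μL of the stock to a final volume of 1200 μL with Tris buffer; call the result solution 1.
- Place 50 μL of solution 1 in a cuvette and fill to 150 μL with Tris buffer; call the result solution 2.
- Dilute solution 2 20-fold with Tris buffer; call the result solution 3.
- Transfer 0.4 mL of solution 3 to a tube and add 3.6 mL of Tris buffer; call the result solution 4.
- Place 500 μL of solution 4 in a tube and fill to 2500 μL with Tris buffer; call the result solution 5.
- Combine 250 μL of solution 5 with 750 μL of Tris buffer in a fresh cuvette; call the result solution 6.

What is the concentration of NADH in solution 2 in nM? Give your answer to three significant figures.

Step 1: 400 μL brought to 1200 μL → factor 1200/400 = 3
Step 2: 50 μL brought to 150 μL → factor 150/50 = 3
Dilution factor through solution 2 = 3 × 3 = 9
[solution 2] = 1.50 μM / 9 = 0.1667 μM = 167 nM

167 nM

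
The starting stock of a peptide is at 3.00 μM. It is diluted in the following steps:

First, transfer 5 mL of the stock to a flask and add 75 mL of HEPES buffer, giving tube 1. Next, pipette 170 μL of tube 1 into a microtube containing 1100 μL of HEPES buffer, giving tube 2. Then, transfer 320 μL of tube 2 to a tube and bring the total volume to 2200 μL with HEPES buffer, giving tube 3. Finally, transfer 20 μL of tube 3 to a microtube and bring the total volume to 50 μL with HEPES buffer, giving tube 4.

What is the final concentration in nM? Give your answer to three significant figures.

Step 1: 5 mL + 75 mL = 80 mL total → factor 80/5 = 16
Step 2: 170 μL + 1100 μL = 1270 μL total → factor 1270/170 = 7.4706
Step 3: 320 μL brought to 2200 μL → factor 2200/320 = 6.875
Step 4: 20 μL brought to 50 μL → factor 50/20 = 2.5
Overall dilution factor = 16 × 7.4706 × 6.875 × 2.5 = 2054.4
Final = 3.00 μM / 2054.4 = 0.001460 μM = 1.46 nM

1.46 nM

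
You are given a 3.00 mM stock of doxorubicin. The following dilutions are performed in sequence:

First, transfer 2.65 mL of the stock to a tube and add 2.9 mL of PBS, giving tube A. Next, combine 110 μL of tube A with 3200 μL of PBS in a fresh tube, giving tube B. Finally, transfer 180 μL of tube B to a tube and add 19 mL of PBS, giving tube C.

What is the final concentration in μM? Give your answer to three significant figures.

Step 1: 2.65 mL + 2.9 mL = 5.55 mL total → factor 5.55/2.65 = 2.0943
Step 2: 110 μL + 3200 μL = 3310 μL total → factor 3310/110 = 30.091
Step 3: 180 μL + 19 mL = 19180 μL total → factor 19180/180 = 106.56
Overall dilution factor = 2.0943 × 30.091 × 106.56 = 6715.2
Final = 3.00 mM / 6715.2 = 0.0004467 mM = 0.447 μM

0.447 μM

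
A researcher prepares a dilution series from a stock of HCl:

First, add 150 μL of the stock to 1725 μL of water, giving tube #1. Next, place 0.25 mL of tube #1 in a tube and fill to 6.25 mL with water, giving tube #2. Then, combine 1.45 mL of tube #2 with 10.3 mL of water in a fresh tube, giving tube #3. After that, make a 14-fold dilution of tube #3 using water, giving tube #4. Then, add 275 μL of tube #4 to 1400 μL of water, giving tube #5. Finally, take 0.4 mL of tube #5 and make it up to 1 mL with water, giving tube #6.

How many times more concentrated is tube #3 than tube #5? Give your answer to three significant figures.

Step 1: 150 μL + 1725 μL = 1875 μL total → factor 1875/150 = 12.5
Step 2: 0.25 mL brought to 6.25 mL → factor 6.25/0.25 = 25
Step 3: 1.45 mL + 10.3 mL = 11.75 mL total → factor 11.75/1.45 = 8.1034
Step 4: 14-fold → factor 14
Step 5: 275 μL + 1400 μL = 1675 μL total → factor 1675/275 = 6.0909
Dilution factor to tube #3 = 2532.3; to tube #5 = 2.1594 × 10^5
[tube #3]/[tube #5] = (factor to tube #5)/(factor to tube #3) = 2.1594 × 10^5/2532.3 = 85.3

85.3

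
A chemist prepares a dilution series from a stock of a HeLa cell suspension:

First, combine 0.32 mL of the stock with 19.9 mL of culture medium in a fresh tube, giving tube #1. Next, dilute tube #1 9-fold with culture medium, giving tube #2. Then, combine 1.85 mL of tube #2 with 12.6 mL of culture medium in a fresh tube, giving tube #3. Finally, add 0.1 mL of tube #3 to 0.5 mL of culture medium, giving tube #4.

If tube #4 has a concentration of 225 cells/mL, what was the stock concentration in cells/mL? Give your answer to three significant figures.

6.00 × 10^6 cells/mL

Step 1: 0.32 mL + 19.9 mL = 20.22 mL total → factor 20.22/0.32 = 63.188
Step 2: 9-fold → factor 9
Step 3: 1.85 mL + 12.6 mL = 14.45 mL total → factor 14.45/1.85 = 7.8108
Step 4: 0.1 mL + 0.5 mL = 0.6 mL total → factor 0.6/0.1 = 6
Overall dilution factor = 63.188 × 9 × 7.8108 × 6 = 26651
Stock = 225 cells/mL × 26651 = 6.00 × 10^6 cells/mL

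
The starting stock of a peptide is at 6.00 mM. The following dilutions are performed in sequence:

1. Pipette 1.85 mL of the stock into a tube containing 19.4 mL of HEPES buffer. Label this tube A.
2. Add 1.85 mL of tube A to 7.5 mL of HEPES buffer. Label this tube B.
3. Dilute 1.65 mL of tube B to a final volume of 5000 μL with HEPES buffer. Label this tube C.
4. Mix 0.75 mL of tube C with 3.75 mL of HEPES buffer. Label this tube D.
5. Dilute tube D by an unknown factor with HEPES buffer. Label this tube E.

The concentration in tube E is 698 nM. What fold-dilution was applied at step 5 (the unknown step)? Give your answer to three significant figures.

8.14-fold

Step 1: 1.85 mL + 19.4 mL = 21.25 mL total → factor 21.25/1.85 = 11.486
Step 2: 1.85 mL + 7.5 mL = 9.35 mL total → factor 9.35/1.85 = 5.0541
Step 3: 1.65 mL brought to 5000 μL → factor 5/1.65 = 3.0303
Step 4: 0.75 mL + 3.75 mL = 4.5 mL total → factor 4.5/0.75 = 6
Step 5: unknown factor x
Product of known-step factors = 1055.5
Overall factor = 6.00 mM / (698 nM) = 8596
x = 8596 / 1055.5 = 8.14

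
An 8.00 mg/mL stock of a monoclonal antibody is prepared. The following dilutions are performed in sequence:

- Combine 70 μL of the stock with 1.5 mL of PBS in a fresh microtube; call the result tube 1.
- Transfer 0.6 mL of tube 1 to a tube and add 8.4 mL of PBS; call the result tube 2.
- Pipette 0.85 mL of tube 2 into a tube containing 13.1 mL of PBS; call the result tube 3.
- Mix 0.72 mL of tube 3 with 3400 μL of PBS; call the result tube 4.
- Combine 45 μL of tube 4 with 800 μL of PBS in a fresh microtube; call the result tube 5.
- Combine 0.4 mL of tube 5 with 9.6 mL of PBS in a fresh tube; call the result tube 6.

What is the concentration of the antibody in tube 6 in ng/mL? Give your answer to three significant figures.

0.539 ng/mL

Step 1: 70 μL + 1.5 mL = 1570 μL total → factor 1570/70 = 22.429
Step 2: 0.6 mL + 8.4 mL = 9 mL total → factor 9/0.6 = 15
Step 3: 0.85 mL + 13.1 mL = 13.95 mL total → factor 13.95/0.85 = 16.412
Step 4: 0.72 mL + 3400 μL = 4.12 mL total → factor 4.12/0.72 = 5.7222
Step 5: 45 μL + 800 μL = 845 μL total → factor 845/45 = 18.778
Step 6: 0.4 mL + 9.6 mL = 10 mL total → factor 10/0.4 = 25
Dilution factor through tube 6 = 22.429 × 15 × 16.412 × 5.7222 × 18.778 × 25 = 1.4832 × 10^7
[tube 6] = 8.00 mg/mL / 1.4832 × 10^7 = 5.394 × 10^-7 mg/mL = 0.539 ng/mL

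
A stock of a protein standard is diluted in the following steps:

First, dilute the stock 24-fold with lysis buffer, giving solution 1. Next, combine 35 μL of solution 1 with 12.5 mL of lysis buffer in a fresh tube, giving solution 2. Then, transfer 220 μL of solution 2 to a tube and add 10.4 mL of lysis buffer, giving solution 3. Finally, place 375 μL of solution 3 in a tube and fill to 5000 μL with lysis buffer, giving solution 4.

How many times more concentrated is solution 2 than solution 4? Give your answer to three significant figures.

644

Step 1: 24-fold → factor 24
Step 2: 35 μL + 12.5 mL = 12535 μL total → factor 12535/35 = 358.14
Step 3: 220 μL + 10.4 mL = 10620 μL total → factor 10620/220 = 48.273
Step 4: 375 μL brought to 5000 μL → factor 5000/375 = 13.333
Dilution factor to solution 2 = 8595.4; to solution 4 = 5.5323 × 10^6
[solution 2]/[solution 4] = (factor to solution 4)/(factor to solution 2) = 5.5323 × 10^6/8595.4 = 644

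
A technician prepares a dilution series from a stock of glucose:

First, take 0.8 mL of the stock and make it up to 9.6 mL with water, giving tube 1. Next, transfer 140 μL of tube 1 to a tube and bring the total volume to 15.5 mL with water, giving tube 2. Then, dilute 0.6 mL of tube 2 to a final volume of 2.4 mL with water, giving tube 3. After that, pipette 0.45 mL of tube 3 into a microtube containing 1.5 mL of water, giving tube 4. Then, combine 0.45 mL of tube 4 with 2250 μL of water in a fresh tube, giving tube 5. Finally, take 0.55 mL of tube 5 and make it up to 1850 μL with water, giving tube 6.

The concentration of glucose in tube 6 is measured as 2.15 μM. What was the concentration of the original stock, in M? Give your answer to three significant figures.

0.999 M

Step 1: 0.8 mL brought to 9.6 mL → factor 9.6/0.8 = 12
Step 2: 140 μL brought to 15.5 mL → factor 15500/140 = 110.71
Step 3: 0.6 mL brought to 2.4 mL → factor 2.4/0.6 = 4
Step 4: 0.45 mL + 1.5 mL = 1.95 mL total → factor 1.95/0.45 = 4.3333
Step 5: 0.45 mL + 2250 μL = 2.7 mL total → factor 2.7/0.45 = 6
Step 6: 0.55 mL brought to 1850 μL → factor 1.85/0.55 = 3.3636
Overall dilution factor = 12 × 110.71 × 4 × 4.3333 × 6 × 3.3636 = 4.6476 × 10^5
Stock = 2.15 μM × 4.6476 × 10^5 = 9.992 × 10^5 μM = 0.999 M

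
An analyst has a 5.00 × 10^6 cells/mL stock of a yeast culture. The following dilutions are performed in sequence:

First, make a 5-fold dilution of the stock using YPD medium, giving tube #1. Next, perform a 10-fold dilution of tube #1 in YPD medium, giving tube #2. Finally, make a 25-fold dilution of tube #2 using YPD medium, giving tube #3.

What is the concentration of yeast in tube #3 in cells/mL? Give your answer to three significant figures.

Step 1: 5-fold → factor 5
Step 2: 10-fold → factor 10
Step 3: 25-fold → factor 25
Overall dilution factor = 5 × 10 × 25 = 1250
Final = 5.00 × 10^6 cells/mL / 1250 = 4.00 × 10^3 cells/mL

4.00 × 10^3 cells/mL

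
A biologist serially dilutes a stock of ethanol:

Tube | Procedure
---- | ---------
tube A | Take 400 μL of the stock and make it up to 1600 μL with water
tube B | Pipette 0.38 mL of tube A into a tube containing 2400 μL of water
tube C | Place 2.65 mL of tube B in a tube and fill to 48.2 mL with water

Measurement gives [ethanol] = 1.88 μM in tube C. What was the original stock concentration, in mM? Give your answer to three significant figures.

1.00 mM

Step 1: 400 μL brought to 1600 μL → factor 1600/400 = 4
Step 2: 0.38 mL + 2400 μL = 2.78 mL total → factor 2.78/0.38 = 7.3158
Step 3: 2.65 mL brought to 48.2 mL → factor 48.2/2.65 = 18.189
Overall dilution factor = 4 × 7.3158 × 18.189 = 532.26
Stock = 1.88 μM × 532.26 = 1001 μM = 1.00 mM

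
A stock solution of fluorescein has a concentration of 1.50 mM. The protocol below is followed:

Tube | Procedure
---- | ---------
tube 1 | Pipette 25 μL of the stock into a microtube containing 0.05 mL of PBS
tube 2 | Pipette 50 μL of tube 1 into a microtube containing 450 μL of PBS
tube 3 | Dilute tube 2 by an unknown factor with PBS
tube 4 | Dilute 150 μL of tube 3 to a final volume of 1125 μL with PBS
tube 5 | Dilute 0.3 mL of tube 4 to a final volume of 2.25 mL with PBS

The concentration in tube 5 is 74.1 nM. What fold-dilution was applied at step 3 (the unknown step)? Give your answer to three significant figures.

Step 1: 25 μL + 0.05 mL = 75 μL total → factor 75/25 = 3
Step 2: 50 μL + 450 μL = 500 μL total → factor 500/50 = 10
Step 3: unknown factor x
Step 4: 150 μL brought to 1125 μL → factor 1125/150 = 7.5
Step 5: 0.3 mL brought to 2.25 mL → factor 2.25/0.3 = 7.5
Product of known-step factors = 1687.5
Overall factor = 1.50 mM / (74.1 nM) = 20243
x = 20243 / 1687.5 = 12.0

12.0-fold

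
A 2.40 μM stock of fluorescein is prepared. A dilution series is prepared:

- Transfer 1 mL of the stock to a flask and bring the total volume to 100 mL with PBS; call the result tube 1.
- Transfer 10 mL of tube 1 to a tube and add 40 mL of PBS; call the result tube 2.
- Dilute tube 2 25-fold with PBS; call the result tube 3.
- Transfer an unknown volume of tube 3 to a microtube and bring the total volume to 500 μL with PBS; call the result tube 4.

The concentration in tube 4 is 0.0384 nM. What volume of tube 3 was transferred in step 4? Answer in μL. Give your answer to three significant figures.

100 μL

Step 1: 1 mL brought to 100 mL → factor 100/1 = 100
Step 2: 10 mL + 40 mL = 50 mL total → factor 50/10 = 5
Step 3: 25-fold → factor 25
Step 4: v brought to 500 μL → factor = 500 μL/v
Product of known-step factors = 12500
Overall factor = 2.40 μM / (0.0384 nM) = 62500
Step-4 factor = 62500 / 12500 = 5
v = 500 μL / 5 = 100 μL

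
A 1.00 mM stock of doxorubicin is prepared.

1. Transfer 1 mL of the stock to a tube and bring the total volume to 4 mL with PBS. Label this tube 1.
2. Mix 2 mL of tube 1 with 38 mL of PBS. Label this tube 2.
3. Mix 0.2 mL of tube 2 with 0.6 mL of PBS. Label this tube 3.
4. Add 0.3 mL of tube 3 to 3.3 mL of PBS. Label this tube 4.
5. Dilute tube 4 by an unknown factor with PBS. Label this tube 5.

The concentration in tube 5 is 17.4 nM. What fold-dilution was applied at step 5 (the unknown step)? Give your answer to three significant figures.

Step 1: 1 mL brought to 4 mL → factor 4/1 = 4
Step 2: 2 mL + 38 mL = 40 mL total → factor 40/2 = 20
Step 3: 0.2 mL + 0.6 mL = 0.8 mL total → factor 0.8/0.2 = 4
Step 4: 0.3 mL + 3.3 mL = 3.6 mL total → factor 3.6/0.3 = 12
Step 5: unknown factor x
Product of known-step factors = 3840
Overall factor = 1.00 mM / (17.4 nM) = 57471
x = 57471 / 3840 = 15.0

15.0-fold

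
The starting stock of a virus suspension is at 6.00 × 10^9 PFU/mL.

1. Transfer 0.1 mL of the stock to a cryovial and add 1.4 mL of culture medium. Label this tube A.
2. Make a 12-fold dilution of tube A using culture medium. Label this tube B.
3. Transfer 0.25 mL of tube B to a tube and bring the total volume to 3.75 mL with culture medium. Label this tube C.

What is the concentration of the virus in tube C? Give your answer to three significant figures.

2.22 × 10^6 PFU/mL

Step 1: 0.1 mL + 1.4 mL = 1.5 mL total → factor 1.5/0.1 = 15
Step 2: 12-fold → factor 12
Step 3: 0.25 mL brought to 3.75 mL → factor 3.75/0.25 = 15
Overall dilution factor = 15 × 12 × 15 = 2700
Final = 6.00 × 10^9 PFU/mL / 2700 = 2.22 × 10^6 PFU/mL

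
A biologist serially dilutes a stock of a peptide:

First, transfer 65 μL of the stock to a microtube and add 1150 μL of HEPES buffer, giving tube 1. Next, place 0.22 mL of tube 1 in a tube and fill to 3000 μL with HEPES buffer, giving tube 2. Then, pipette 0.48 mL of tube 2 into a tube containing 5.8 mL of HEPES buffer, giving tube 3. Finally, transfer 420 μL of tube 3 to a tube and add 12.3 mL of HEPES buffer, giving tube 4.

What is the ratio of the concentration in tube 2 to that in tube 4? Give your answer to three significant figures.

Step 1: 65 μL + 1150 μL = 1215 μL total → factor 1215/65 = 18.692
Step 2: 0.22 mL brought to 3000 μL → factor 3/0.22 = 13.636
Step 3: 0.48 mL + 5.8 mL = 6.28 mL total → factor 6.28/0.48 = 13.083
Step 4: 420 μL + 12.3 mL = 12720 μL total → factor 12720/420 = 30.286
Dilution factor to tube 2 = 254.9; to tube 4 = 1.01 × 10^5
[tube 2]/[tube 4] = (factor to tube 4)/(factor to tube 2) = 1.01 × 10^5/254.9 = 396

396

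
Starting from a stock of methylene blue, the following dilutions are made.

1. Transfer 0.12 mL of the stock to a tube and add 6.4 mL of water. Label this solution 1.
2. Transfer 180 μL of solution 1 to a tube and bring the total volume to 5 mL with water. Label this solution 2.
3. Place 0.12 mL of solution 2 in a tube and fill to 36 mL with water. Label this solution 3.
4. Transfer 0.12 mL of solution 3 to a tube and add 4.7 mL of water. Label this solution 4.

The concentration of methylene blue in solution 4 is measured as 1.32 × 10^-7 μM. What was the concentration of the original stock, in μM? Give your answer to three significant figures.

Step 1: 0.12 mL + 6.4 mL = 6.52 mL total → factor 6.52/0.12 = 54.333
Step 2: 180 μL brought to 5 mL → factor 5000/180 = 27.778
Step 3: 0.12 mL brought to 36 mL → factor 36/0.12 = 300
Step 4: 0.12 mL + 4.7 mL = 4.82 mL total → factor 4.82/0.12 = 40.167
Overall dilution factor = 54.333 × 27.778 × 300 × 40.167 = 1.8187 × 10^7
Stock = 1.32 × 10^-7 μM × 1.8187 × 10^7 = 2.40 μM

2.40 μM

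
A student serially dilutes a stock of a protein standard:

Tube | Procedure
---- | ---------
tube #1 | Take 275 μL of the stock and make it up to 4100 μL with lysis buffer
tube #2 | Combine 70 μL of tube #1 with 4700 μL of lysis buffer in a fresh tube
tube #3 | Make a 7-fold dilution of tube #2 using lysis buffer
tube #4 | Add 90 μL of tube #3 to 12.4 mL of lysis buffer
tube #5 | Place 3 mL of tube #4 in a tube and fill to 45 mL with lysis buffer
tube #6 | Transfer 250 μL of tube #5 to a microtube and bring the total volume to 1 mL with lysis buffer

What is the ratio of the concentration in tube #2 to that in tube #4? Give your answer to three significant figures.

971

Step 1: 275 μL brought to 4100 μL → factor 4100/275 = 14.909
Step 2: 70 μL + 4700 μL = 4770 μL total → factor 4770/70 = 68.143
Step 3: 7-fold → factor 7
Step 4: 90 μL + 12.4 mL = 12490 μL total → factor 12490/90 = 138.78
Dilution factor to tube #2 = 1015.9; to tube #4 = 9.8694 × 10^5
[tube #2]/[tube #4] = (factor to tube #4)/(factor to tube #2) = 9.8694 × 10^5/1015.9 = 971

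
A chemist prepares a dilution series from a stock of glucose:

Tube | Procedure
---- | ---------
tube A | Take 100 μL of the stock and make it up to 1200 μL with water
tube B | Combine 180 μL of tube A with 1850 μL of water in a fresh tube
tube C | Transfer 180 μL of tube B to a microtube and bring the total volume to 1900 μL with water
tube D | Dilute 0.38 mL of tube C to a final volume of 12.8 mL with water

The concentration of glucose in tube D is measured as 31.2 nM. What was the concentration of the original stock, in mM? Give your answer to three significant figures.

Step 1: 100 μL brought to 1200 μL → factor 1200/100 = 12
Step 2: 180 μL + 1850 μL = 2030 μL total → factor 2030/180 = 11.278
Step 3: 180 μL brought to 1900 μL → factor 1900/180 = 10.556
Step 4: 0.38 mL brought to 12.8 mL → factor 12.8/0.38 = 33.684
Overall dilution factor = 12 × 11.278 × 10.556 × 33.684 = 48119
Stock = 31.2 nM × 48119 = 1.501 × 10^6 nM = 1.50 mM

1.50 mM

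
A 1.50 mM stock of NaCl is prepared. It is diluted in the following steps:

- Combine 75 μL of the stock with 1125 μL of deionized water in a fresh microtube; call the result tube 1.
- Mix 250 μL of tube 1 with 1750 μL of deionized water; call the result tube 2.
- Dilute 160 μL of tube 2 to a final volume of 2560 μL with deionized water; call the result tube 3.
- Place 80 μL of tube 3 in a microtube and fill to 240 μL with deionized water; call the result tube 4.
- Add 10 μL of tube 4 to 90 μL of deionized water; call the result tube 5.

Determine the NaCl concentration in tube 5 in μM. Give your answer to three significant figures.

0.0244 μM

Step 1: 75 μL + 1125 μL = 1200 μL total → factor 1200/75 = 16
Step 2: 250 μL + 1750 μL = 2000 μL total → factor 2000/250 = 8
Step 3: 160 μL brought to 2560 μL → factor 2560/160 = 16
Step 4: 80 μL brought to 240 μL → factor 240/80 = 3
Step 5: 10 μL + 90 μL = 100 μL total → factor 100/10 = 10
Overall dilution factor = 16 × 8 × 16 × 3 × 10 = 61440
Final = 1.50 mM / 61440 = 2.441 × 10^-5 mM = 0.0244 μM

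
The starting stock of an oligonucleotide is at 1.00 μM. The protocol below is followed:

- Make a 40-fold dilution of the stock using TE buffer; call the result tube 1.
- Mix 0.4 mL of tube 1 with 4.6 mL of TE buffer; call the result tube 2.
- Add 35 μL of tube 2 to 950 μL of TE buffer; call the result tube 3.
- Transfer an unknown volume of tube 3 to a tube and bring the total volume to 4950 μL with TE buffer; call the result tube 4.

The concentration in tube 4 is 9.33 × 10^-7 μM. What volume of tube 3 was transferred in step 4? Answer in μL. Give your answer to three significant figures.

65.0 μL

Step 1: 40-fold → factor 40
Step 2: 0.4 mL + 4.6 mL = 5 mL total → factor 5/0.4 = 12.5
Step 3: 35 μL + 950 μL = 985 μL total → factor 985/35 = 28.143
Step 4: v brought to 4950 μL → factor = 4950 μL/v
Product of known-step factors = 14071
Overall factor = 1.00 μM / (9.33 × 10^-7 μM) = 1.0718 × 10^6
Step-4 factor = 1.0718 × 10^6 / 14071 = 76.169
v = 4950 μL / 76.169 = 65.0 μL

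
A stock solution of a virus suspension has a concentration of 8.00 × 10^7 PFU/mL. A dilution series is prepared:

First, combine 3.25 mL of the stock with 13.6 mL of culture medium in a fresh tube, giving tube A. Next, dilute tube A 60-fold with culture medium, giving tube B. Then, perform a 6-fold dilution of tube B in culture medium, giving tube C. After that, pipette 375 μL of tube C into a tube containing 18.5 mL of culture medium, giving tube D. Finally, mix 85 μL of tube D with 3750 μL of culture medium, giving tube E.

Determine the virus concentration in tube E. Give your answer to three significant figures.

18.9 PFU/mL

Step 1: 3.25 mL + 13.6 mL = 16.85 mL total → factor 16.85/3.25 = 5.1846
Step 2: 60-fold → factor 60
Step 3: 6-fold → factor 6
Step 4: 375 μL + 18.5 mL = 18875 μL total → factor 18875/375 = 50.333
Step 5: 85 μL + 3750 μL = 3835 μL total → factor 3835/85 = 45.118
Overall dilution factor = 5.1846 × 60 × 6 × 50.333 × 45.118 = 4.2386 × 10^6
Final = 8.00 × 10^7 PFU/mL / 4.2386 × 10^6 = 18.9 PFU/mL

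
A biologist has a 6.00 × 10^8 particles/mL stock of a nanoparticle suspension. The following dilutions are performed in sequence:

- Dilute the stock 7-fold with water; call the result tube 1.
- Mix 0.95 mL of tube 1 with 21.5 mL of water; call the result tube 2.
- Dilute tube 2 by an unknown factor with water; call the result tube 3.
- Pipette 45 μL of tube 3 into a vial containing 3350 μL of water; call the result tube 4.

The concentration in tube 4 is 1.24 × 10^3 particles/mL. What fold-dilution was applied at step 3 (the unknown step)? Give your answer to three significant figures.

38.8-fold

Step 1: 7-fold → factor 7
Step 2: 0.95 mL + 21.5 mL = 22.45 mL total → factor 22.45/0.95 = 23.632
Step 3: unknown factor x
Step 4: 45 μL + 3350 μL = 3395 μL total → factor 3395/45 = 75.444
Product of known-step factors = 12480
Overall factor = 6.00 × 10^8 particles/mL / (1.24 × 10^3 particles/mL) = 4.8387 × 10^5
x = 4.8387 × 10^5 / 12480 = 38.8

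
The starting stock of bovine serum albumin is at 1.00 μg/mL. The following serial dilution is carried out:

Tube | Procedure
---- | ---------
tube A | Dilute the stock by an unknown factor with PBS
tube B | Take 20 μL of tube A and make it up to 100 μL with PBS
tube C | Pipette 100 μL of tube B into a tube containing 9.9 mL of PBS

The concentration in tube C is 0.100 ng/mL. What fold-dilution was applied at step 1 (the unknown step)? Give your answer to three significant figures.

Step 1: unknown factor x
Step 2: 20 μL brought to 100 μL → factor 100/20 = 5
Step 3: 100 μL + 9.9 mL = 10000 μL total → factor 10000/100 = 100
Product of known-step factors = 500
Overall factor = 1.00 μg/mL / (0.100 ng/mL) = 10000
x = 10000 / 500 = 20.0

20.0-fold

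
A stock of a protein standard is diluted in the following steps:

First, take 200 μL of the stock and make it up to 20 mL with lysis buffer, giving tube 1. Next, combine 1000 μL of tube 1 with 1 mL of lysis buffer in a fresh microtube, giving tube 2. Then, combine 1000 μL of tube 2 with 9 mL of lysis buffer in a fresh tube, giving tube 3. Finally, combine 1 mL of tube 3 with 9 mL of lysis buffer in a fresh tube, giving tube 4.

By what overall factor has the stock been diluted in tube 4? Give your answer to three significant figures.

2.00 × 10^4

Step 1: 200 μL brought to 20 mL → factor 20000/200 = 100
Step 2: 1000 μL + 1 mL = 2000 μL total → factor 2000/1000 = 2
Step 3: 1000 μL + 9 mL = 10000 μL total → factor 10000/1000 = 10
Step 4: 1 mL + 9 mL = 10 mL total → factor 10/1 = 10
Overall dilution factor = 100 × 2 × 10 × 10 = 20000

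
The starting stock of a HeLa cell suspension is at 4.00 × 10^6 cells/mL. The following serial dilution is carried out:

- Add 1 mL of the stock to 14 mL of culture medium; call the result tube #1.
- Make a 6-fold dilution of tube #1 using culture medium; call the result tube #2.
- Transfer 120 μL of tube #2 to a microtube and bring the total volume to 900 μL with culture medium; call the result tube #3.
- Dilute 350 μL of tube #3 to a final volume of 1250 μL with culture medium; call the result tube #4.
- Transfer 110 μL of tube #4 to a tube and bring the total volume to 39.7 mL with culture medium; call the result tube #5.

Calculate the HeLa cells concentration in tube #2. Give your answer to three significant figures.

Step 1: 1 mL + 14 mL = 15 mL total → factor 15/1 = 15
Step 2: 6-fold → factor 6
Dilution factor through tube #2 = 15 × 6 = 90
[tube #2] = 4.00 × 10^6 cells/mL / 90 = 4.44 × 10^4 cells/mL

4.44 × 10^4 cells/mL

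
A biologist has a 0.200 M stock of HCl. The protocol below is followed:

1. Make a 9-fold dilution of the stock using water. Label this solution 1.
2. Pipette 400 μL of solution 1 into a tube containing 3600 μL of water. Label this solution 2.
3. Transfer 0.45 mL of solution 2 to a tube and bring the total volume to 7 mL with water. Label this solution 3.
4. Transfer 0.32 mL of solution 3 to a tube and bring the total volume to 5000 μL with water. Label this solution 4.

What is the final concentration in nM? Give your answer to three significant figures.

9.14 × 10^3 nM

Step 1: 9-fold → factor 9
Step 2: 400 μL + 3600 μL = 4000 μL total → factor 4000/400 = 10
Step 3: 0.45 mL brought to 7 mL → factor 7/0.45 = 15.556
Step 4: 0.32 mL brought to 5000 μL → factor 5/0.32 = 15.625
Overall dilution factor = 9 × 10 × 15.556 × 15.625 = 21875
Final = 0.200 M / 21875 = 9.143 × 10^-6 M = 9.14 × 10^3 nM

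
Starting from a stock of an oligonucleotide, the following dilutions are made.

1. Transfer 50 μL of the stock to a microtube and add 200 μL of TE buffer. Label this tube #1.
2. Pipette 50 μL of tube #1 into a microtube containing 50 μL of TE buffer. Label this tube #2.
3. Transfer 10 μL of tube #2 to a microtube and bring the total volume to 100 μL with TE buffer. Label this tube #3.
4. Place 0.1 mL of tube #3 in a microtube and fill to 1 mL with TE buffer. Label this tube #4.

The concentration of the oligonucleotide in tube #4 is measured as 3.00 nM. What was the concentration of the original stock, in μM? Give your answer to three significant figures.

Step 1: 50 μL + 200 μL = 250 μL total → factor 250/50 = 5
Step 2: 50 μL + 50 μL = 100 μL total → factor 100/50 = 2
Step 3: 10 μL brought to 100 μL → factor 100/10 = 10
Step 4: 0.1 mL brought to 1 mL → factor 1/0.1 = 10
Overall dilution factor = 5 × 2 × 10 × 10 = 1000
Stock = 3.00 nM × 1000 = 3000 nM = 3.00 μM

3.00 μM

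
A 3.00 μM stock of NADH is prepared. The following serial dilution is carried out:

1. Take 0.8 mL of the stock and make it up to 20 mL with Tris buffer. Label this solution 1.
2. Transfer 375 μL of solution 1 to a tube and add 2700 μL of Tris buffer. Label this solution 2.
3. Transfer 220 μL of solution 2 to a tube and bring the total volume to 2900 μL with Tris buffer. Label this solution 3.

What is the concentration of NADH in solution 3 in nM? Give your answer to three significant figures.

1.11 nM

Step 1: 0.8 mL brought to 20 mL → factor 20/0.8 = 25
Step 2: 375 μL + 2700 μL = 3075 μL total → factor 3075/375 = 8.2
Step 3: 220 μL brought to 2900 μL → factor 2900/220 = 13.182
Overall dilution factor = 25 × 8.2 × 13.182 = 2702.3
Final = 3.00 μM / 2702.3 = 0.001110 μM = 1.11 nM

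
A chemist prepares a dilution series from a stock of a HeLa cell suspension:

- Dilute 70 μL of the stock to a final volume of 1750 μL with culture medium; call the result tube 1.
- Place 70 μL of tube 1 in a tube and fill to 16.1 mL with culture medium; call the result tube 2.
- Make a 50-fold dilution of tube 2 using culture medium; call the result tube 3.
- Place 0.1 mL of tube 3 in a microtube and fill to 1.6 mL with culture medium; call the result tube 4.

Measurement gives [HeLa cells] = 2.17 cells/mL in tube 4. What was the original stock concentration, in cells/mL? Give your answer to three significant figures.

9.98 × 10^6 cells/mL

Step 1: 70 μL brought to 1750 μL → factor 1750/70 = 25
Step 2: 70 μL brought to 16.1 mL → factor 16100/70 = 230
Step 3: 50-fold → factor 50
Step 4: 0.1 mL brought to 1.6 mL → factor 1.6/0.1 = 16
Overall dilution factor = 25 × 230 × 50 × 16 = 4.6 × 10^6
Stock = 2.17 cells/mL × 4.6 × 10^6 = 9.98 × 10^6 cells/mL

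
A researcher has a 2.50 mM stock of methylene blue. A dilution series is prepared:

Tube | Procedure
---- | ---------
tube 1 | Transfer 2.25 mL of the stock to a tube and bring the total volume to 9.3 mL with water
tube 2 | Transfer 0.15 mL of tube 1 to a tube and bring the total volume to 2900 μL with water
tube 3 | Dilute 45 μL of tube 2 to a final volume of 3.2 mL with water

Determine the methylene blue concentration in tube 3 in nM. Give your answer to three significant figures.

440 nM

Step 1: 2.25 mL brought to 9.3 mL → factor 9.3/2.25 = 4.1333
Step 2: 0.15 mL brought to 2900 μL → factor 2.9/0.15 = 19.333
Step 3: 45 μL brought to 3.2 mL → factor 3200/45 = 71.111
Overall dilution factor = 4.1333 × 19.333 × 71.111 = 5682.6
Final = 2.50 mM / 5682.6 = 0.0004399 mM = 440 nM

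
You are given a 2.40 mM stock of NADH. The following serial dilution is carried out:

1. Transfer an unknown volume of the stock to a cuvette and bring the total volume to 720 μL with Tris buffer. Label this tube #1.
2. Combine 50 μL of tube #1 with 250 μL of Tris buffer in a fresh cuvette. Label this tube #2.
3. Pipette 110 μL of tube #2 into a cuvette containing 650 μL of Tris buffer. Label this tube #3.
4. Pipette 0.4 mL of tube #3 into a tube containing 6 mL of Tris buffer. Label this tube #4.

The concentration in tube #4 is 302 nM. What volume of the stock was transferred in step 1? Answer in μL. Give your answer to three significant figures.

60.1 μL

Step 1: v brought to 720 μL → factor = 720 μL/v
Step 2: 50 μL + 250 μL = 300 μL total → factor 300/50 = 6
Step 3: 110 μL + 650 μL = 760 μL total → factor 760/110 = 6.9091
Step 4: 0.4 mL + 6 mL = 6.4 mL total → factor 6.4/0.4 = 16
Product of known-step factors = 663.27
Overall factor = 2.40 mM / (302 nM) = 7947
Step-1 factor = 7947 / 663.27 = 11.982
v = 720 μL / 11.982 = 60.1 μL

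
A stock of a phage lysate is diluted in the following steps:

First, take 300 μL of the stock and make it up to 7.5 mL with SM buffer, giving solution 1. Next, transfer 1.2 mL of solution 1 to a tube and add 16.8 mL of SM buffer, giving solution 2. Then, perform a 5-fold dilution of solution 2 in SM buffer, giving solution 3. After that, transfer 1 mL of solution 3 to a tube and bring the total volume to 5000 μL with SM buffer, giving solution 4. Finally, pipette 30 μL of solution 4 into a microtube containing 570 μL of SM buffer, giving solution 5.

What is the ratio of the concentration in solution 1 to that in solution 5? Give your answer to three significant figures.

7.50 × 10^3

Step 1: 300 μL brought to 7.5 mL → factor 7500/300 = 25
Step 2: 1.2 mL + 16.8 mL = 18 mL total → factor 18/1.2 = 15
Step 3: 5-fold → factor 5
Step 4: 1 mL brought to 5000 μL → factor 5/1 = 5
Step 5: 30 μL + 570 μL = 600 μL total → factor 600/30 = 20
Dilution factor to solution 1 = 25; to solution 5 = 1.875 × 10^5
[solution 1]/[solution 5] = (factor to solution 5)/(factor to solution 1) = 1.875 × 10^5/25 = 7.50 × 10^3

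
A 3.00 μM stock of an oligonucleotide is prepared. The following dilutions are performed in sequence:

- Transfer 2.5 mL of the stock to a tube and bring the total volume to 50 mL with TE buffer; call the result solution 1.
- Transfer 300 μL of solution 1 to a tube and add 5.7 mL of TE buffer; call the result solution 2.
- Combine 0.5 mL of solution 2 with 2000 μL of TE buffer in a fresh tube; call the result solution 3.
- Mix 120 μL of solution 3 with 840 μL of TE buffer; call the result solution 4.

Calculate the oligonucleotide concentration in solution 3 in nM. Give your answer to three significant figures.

1.50 nM

Step 1: 2.5 mL brought to 50 mL → factor 50/2.5 = 20
Step 2: 300 μL + 5.7 mL = 6000 μL total → factor 6000/300 = 20
Step 3: 0.5 mL + 2000 μL = 2.5 mL total → factor 2.5/0.5 = 5
Dilution factor through solution 3 = 20 × 20 × 5 = 2000
[solution 3] = 3.00 μM / 2000 = 0.001500 μM = 1.50 nM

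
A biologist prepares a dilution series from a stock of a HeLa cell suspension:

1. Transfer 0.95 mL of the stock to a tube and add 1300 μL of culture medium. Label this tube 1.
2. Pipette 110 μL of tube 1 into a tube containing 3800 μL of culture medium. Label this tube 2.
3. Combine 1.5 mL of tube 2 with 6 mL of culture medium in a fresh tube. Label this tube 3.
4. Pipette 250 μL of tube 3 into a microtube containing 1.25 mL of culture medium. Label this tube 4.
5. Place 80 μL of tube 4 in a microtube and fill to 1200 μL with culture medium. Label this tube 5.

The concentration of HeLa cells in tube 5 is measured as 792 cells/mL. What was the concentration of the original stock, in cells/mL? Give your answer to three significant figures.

3.00 × 10^7 cells/mL

Step 1: 0.95 mL + 1300 μL = 2.25 mL total → factor 2.25/0.95 = 2.3684
Step 2: 110 μL + 3800 μL = 3910 μL total → factor 3910/110 = 35.545
Step 3: 1.5 mL + 6 mL = 7.5 mL total → factor 7.5/1.5 = 5
Step 4: 250 μL + 1.25 mL = 1500 μL total → factor 1500/250 = 6
Step 5: 80 μL brought to 1200 μL → factor 1200/80 = 15
Overall dilution factor = 2.3684 × 35.545 × 5 × 6 × 15 = 37884
Stock = 792 cells/mL × 37884 = 3.00 × 10^7 cells/mL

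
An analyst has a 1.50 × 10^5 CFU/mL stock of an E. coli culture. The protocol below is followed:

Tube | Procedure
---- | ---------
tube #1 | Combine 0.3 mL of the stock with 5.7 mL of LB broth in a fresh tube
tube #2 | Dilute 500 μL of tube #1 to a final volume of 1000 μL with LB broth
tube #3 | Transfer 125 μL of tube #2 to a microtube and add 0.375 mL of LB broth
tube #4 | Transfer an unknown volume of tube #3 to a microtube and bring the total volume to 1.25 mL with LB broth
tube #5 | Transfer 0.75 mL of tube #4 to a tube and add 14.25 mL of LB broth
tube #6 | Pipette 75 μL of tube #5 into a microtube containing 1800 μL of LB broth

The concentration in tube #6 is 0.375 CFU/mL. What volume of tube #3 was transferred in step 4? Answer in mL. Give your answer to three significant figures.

0.250 mL

Step 1: 0.3 mL + 5.7 mL = 6 mL total → factor 6/0.3 = 20
Step 2: 500 μL brought to 1000 μL → factor 1000/500 = 2
Step 3: 125 μL + 0.375 mL = 500 μL total → factor 500/125 = 4
Step 4: v brought to 1.25 mL → factor = 1.25 mL/v
Step 5: 0.75 mL + 14.25 mL = 15 mL total → factor 15/0.75 = 20
Step 6: 75 μL + 1800 μL = 1875 μL total → factor 1875/75 = 25
Product of known-step factors = 80000
Overall factor = 1.50 × 10^5 CFU/mL / (0.375 CFU/mL) = 4 × 10^5
Step-4 factor = 4 × 10^5 / 80000 = 5
v = 1.25 mL / 5 = 0.250 mL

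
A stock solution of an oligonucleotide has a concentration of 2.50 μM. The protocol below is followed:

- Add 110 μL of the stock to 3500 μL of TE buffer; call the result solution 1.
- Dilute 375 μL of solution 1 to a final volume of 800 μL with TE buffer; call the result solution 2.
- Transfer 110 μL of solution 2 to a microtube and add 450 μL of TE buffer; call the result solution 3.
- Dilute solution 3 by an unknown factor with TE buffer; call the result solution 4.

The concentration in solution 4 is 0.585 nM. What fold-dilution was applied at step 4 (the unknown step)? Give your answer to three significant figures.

Step 1: 110 μL + 3500 μL = 3610 μL total → factor 3610/110 = 32.818
Step 2: 375 μL brought to 800 μL → factor 800/375 = 2.1333
Step 3: 110 μL + 450 μL = 560 μL total → factor 560/110 = 5.0909
Step 4: unknown factor x
Product of known-step factors = 356.43
Overall factor = 2.50 μM / (0.585 nM) = 4273.5
x = 4273.5 / 356.43 = 12.0

12.0-fold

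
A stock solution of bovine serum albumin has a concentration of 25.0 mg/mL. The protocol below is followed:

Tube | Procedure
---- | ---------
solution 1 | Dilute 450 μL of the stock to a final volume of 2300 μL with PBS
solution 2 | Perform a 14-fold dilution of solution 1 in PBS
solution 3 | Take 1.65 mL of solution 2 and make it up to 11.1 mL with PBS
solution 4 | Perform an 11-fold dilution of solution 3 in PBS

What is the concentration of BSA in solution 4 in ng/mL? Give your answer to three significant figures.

4.72 × 10^3 ng/mL

Step 1: 450 μL brought to 2300 μL → factor 2300/450 = 5.1111
Step 2: 14-fold → factor 14
Step 3: 1.65 mL brought to 11.1 mL → factor 11.1/1.65 = 6.7273
Step 4: 11-fold → factor 11
Overall dilution factor = 5.1111 × 14 × 6.7273 × 11 = 5295.1
Final = 25.0 mg/mL / 5295.1 = 0.004721 mg/mL = 4.72 × 10^3 ng/mL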